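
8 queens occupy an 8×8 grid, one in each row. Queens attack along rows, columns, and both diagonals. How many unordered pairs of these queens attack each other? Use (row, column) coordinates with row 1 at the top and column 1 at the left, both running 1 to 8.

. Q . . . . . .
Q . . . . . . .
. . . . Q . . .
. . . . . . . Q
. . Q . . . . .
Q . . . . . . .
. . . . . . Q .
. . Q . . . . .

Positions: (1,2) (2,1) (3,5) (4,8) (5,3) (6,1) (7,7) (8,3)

5

Same column: (2,1)–(6,1) (column 1); (5,3)–(8,3) (column 3).
Same diagonal: (1,2)–(2,1) (|1−2| = |2−1| = 1); (3,5)–(5,3) (|3−5| = |5−3| = 2); (6,1)–(8,3) (|6−8| = |1−3| = 2).
Total attacking pairs: 5.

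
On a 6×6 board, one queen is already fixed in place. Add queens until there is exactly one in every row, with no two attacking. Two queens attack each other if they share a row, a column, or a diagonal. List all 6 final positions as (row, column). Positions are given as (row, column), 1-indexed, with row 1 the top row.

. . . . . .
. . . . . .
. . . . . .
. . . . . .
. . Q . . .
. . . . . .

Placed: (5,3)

(1,2) (2,4) (3,6) (4,1) (5,3) (6,5)

Row 1: attacked by (5,3)→{3}. Safe: 1, 2, 4, 5, 6. Place at column 2.
Row 2: attacked by (1,2)→{1,2,3}; (5,3)→{3,6}. Safe: 4, 5. Place at column 4.
Row 3: attacked by (1,2)→{2,4}; (2,4)→{3,4,5}; (5,3)→{1,3,5}. Safe: 6. Place at column 6.
Row 4: attacked by (1,2)→{2,5}; (2,4)→{2,4,6}; (3,6)→{5,6}; (5,3)→{2,3,4}. Safe: 1. Place at column 1.
Row 6: attacked by (1,2)→{2}; (2,4)→{4}; (3,6)→{3,6}; (4,1)→{1,3}; (5,3)→{2,3,4}. Safe: 5. Place at column 5.
Columns [2, 4, 6, 1, 3, 5], r−c [-1, -2, -3, 3, 2, 1], r+c [3, 6, 9, 5, 8, 11] are all distinct, so no two queens attack.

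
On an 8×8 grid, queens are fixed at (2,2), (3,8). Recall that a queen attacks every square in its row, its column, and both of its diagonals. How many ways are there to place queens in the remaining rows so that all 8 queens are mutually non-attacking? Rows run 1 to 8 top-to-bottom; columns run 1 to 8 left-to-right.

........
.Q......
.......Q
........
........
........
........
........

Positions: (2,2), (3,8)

Branch on row 1: col 4 → 2; col 5 → 1; col 7 → 0.
Sum: 2 + 1 + 0 = 3.

3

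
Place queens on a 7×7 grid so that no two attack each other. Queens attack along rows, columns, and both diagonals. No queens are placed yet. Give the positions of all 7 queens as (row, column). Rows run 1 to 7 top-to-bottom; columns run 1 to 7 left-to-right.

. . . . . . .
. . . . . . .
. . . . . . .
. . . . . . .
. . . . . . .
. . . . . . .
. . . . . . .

Row 1: Safe: 1, 2, 3, 4, 5, 6, 7. Place at column 2.
Row 2: attacked by (1,2)→{1,2,3}. Safe: 4, 5, 6, 7. Place at column 7.
Row 3: attacked by (1,2)→{2,4}; (2,7)→{6,7}. Safe: 1, 3, 5. Place at column 5.
Row 4: attacked by (1,2)→{2,5}; (2,7)→{5,7}; (3,5)→{4,5,6}. Safe: 1, 3. Place at column 3.
Row 5: attacked by (1,2)→{2,6}; (2,7)→{4,7}; (3,5)→{3,5,7}; (4,3)→{2,3,4}. Safe: 1. Place at column 1.
Row 6: attacked by (1,2)→{2,7}; (2,7)→{3,7}; (3,5)→{2,5}; (4,3)→{1,3,5}; (5,1)→{1,2}. Safe: 4, 6. Place at column 6.
Row 7: attacked by (1,2)→{2}; (2,7)→{2,7}; (3,5)→{1,5}; (4,3)→{3,6}; (5,1)→{1,3}; (6,6)→{5,6,7}. Safe: 4. Place at column 4.
Columns [2, 7, 5, 3, 1, 6, 4], r−c [-1, -5, -2, 1, 4, 0, 3], r+c [3, 9, 8, 7, 6, 12, 11] are all distinct, so no two queens attack.

(1,2) (2,7) (3,5) (4,3) (5,1) (6,6) (7,4)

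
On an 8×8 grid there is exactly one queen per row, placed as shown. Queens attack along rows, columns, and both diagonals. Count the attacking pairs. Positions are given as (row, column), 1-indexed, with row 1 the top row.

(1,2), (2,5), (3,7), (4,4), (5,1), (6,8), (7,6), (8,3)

All columns are distinct and no two queens satisfy |Δrow| = |Δcol|, so no pair attacks.

0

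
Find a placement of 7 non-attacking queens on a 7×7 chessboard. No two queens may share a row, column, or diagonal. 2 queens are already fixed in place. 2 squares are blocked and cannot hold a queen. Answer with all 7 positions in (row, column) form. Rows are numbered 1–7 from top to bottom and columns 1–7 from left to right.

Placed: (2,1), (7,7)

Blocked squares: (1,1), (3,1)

(1,4) (2,1) (3,5) (4,2) (5,6) (6,3) (7,7)

Row 1: attacked by (2,1)→{1,2}; (7,7)→{1,7}. Blocked: 1. Safe: 3, 4, 5, 6. Place at column 4.
Row 3: attacked by (1,4)→{2,4,6}; (2,1)→{1,2}; (7,7)→{3,7}. Blocked: 1. Safe: 5. Place at column 5.
Row 4: attacked by (1,4)→{1,4,7}; (2,1)→{1,3}; (3,5)→{4,5,6}; (7,7)→{4,7}. Safe: 2. Place at column 2.
Row 5: attacked by (1,4)→{4}; (2,1)→{1,4}; (3,5)→{3,5,7}; (4,2)→{1,2,3}; (7,7)→{5,7}. Safe: 6. Place at column 6.
Row 6: attacked by (1,4)→{4}; (2,1)→{1,5}; (3,5)→{2,5}; (4,2)→{2,4}; (5,6)→{5,6,7}; (7,7)→{6,7}. Safe: 3. Place at column 3.
Columns [4, 1, 5, 2, 6, 3, 7], r−c [-3, 1, -2, 2, -1, 3, 0], r+c [5, 3, 8, 6, 11, 9, 14] are all distinct, so no two queens attack.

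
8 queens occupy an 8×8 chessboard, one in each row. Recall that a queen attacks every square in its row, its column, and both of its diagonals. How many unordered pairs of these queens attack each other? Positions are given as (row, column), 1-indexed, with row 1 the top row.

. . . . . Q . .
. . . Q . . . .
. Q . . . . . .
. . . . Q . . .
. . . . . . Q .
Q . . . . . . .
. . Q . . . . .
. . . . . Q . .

Same column: (1,6)–(8,6) (column 6).
Same diagonal: (1,6)–(6,1) (|1−6| = |6−1| = 5); (2,4)–(5,7) (|2−5| = |4−7| = 3).
Total attacking pairs: 3.

3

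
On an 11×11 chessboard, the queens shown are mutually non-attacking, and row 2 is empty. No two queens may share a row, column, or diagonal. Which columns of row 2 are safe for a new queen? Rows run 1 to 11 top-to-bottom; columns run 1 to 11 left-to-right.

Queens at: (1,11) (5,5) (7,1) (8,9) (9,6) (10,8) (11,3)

columns 4, 7

(1,11) attacks row 2 at column 11 and diagonals 10.
(5,5) attacks row 2 at column 5 and diagonals 2, 8.
(7,1) attacks row 2 at column 1 and diagonals 6.
(8,9) attacks row 2 at column 9 and diagonals 3.
(9,6) attacks row 2 at column 6.
(10,8) attacks row 2 at column 8.
(11,3) attacks row 2 at column 3.
Attacked columns: {1, 2, 3, 5, 6, 8, 9, 10, 11}. Safe: {4, 7}.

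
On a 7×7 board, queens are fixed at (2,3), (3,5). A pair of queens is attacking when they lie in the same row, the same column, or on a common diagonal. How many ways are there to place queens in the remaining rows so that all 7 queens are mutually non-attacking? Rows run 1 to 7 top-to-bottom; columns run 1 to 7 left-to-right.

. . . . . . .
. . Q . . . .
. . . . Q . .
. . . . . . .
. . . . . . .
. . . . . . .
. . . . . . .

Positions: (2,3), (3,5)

Branch on row 1: col 1 → 1; col 6 → 1.
Sum: 1 + 1 = 2.

2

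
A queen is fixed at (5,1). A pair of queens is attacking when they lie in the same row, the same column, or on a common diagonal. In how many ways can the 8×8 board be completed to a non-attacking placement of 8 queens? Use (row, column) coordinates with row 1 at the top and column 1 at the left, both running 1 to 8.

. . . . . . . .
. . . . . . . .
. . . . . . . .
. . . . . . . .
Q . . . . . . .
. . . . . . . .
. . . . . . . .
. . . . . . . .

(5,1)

Branch on row 1: col 2 → 3; col 3 → 4; col 4 → 5; col 6 → 4; col 7 → 1; col 8 → 1.
Sum: 3 + 4 + 5 + 4 + 1 + 1 = 18.

18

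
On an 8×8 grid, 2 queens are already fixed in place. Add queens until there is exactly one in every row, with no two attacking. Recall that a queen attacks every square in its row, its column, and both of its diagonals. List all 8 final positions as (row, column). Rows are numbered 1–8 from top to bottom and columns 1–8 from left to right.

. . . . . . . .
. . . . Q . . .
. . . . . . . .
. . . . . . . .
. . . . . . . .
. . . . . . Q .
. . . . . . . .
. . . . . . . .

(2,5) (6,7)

Row 1: attacked by (2,5)→{4,5,6}; (6,7)→{2,7}. Safe: 1, 3, 8. Place at column 3.
Row 3: attacked by (1,3)→{1,3,5}; (2,5)→{4,5,6}; (6,7)→{4,7}. Safe: 2, 8. Place at column 2.
Row 4: attacked by (1,3)→{3,6}; (2,5)→{3,5,7}; (3,2)→{1,2,3}; (6,7)→{5,7}. Safe: 4, 8. Place at column 8.
Row 5: attacked by (1,3)→{3,7}; (2,5)→{2,5,8}; (3,2)→{2,4}; (4,8)→{7,8}; (6,7)→{6,7,8}. Safe: 1. Place at column 1.
Row 7: attacked by (1,3)→{3}; (2,5)→{5}; (3,2)→{2,6}; (4,8)→{5,8}; (5,1)→{1,3}; (6,7)→{6,7,8}. Safe: 4. Place at column 4.
Row 8: attacked by (1,3)→{3}; (2,5)→{5}; (3,2)→{2,7}; (4,8)→{4,8}; (5,1)→{1,4}; (6,7)→{5,7}; (7,4)→{3,4,5}. Safe: 6. Place at column 6.
Columns [3, 5, 2, 8, 1, 7, 4, 6], r−c [-2, -3, 1, -4, 4, -1, 3, 2], r+c [4, 7, 5, 12, 6, 13, 11, 14] are all distinct, so no two queens attack.

(1,3) (2,5) (3,2) (4,8) (5,1) (6,7) (7,4) (8,6)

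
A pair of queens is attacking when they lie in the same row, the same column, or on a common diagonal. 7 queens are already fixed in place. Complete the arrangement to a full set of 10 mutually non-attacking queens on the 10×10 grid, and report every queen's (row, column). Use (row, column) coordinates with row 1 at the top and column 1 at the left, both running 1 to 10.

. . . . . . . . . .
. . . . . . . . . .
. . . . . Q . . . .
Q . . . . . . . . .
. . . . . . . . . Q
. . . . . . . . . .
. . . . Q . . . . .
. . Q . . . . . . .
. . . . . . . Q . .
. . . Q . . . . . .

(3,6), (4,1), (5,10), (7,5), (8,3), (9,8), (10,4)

(1,9) (2,2) (3,6) (4,1) (5,10) (6,7) (7,5) (8,3) (9,8) (10,4)

Row 1: attacked by (3,6)→{4,6,8}; (4,1)→{1,4}; (5,10)→{6,10}; (7,5)→{5}; (8,3)→{3,10}; (9,8)→{8}; (10,4)→{4}. Safe: 2, 7, 9. Place at column 9.
Row 2: attacked by (1,9)→{8,9,10}; (3,6)→{5,6,7}; (4,1)→{1,3}; (5,10)→{7,10}; (7,5)→{5,10}; (8,3)→{3,9}; (9,8)→{1,8}; (10,4)→{4}. Safe: 2. Place at column 2.
Row 6: attacked by (1,9)→{4,9}; (2,2)→{2,6}; (3,6)→{3,6,9}; (4,1)→{1,3}; (5,10)→{9,10}; (7,5)→{4,5,6}; (8,3)→{1,3,5}; (9,8)→{5,8}; (10,4)→{4,8}. Safe: 7. Place at column 7.
Columns [9, 2, 6, 1, 10, 7, 5, 3, 8, 4], r−c [-8, 0, -3, 3, -5, -1, 2, 5, 1, 6], r+c [10, 4, 9, 5, 15, 13, 12, 11, 17, 14] are all distinct, so no two queens attack.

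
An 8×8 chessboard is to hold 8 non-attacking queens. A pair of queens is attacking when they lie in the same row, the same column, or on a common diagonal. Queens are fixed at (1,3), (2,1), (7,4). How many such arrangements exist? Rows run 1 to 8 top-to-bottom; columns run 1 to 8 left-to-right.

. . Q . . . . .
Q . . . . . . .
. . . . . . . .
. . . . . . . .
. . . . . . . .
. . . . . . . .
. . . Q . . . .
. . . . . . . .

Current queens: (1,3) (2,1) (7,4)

1

Branch on row 3: col 6 → 0; col 7 → 1.
Sum: 0 + 1 = 1.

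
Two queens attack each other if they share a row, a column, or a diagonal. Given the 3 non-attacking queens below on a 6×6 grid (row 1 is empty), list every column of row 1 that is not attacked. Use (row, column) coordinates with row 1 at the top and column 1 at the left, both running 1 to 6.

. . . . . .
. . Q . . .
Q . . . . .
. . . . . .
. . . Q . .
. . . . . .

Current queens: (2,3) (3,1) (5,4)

(2,3) attacks row 1 at column 3 and diagonals 2, 4.
(3,1) attacks row 1 at column 1 and diagonals 3.
(5,4) attacks row 1 at column 4.
Attacked columns: {1, 2, 3, 4}. Safe: {5, 6}.

columns 5, 6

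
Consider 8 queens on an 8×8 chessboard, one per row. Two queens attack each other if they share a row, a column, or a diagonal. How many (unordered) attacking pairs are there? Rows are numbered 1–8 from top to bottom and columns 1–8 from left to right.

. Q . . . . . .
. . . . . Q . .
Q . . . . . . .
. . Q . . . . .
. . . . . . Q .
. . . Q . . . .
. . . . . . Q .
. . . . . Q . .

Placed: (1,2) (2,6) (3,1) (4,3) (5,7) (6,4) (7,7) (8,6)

Same column: (2,6)–(8,6) (column 6); (5,7)–(7,7) (column 7).
Same diagonal: (3,1)–(6,4) (|3−6| = |1−4| = 3); (3,1)–(8,6) (|3−8| = |1−6| = 5); (6,4)–(8,6) (|6−8| = |4−6| = 2); (7,7)–(8,6) (|7−8| = |7−6| = 1).
Total attacking pairs: 6.

6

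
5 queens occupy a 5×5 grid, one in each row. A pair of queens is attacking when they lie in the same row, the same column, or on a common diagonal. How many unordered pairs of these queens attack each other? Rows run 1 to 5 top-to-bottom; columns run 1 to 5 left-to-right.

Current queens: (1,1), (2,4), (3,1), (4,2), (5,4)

Same column: (1,1)–(3,1) (column 1); (2,4)–(5,4) (column 4).
Same diagonal: (2,4)–(4,2) (|2−4| = |4−2| = 2); (3,1)–(4,2) (|3−4| = |1−2| = 1).
Total attacking pairs: 4.

4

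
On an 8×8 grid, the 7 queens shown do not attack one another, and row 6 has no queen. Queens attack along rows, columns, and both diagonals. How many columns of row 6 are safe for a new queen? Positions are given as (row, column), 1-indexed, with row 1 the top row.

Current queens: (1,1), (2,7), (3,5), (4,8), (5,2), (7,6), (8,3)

(1,1) attacks row 6 at column 1 and diagonals 6.
(2,7) attacks row 6 at column 7 and diagonals 3.
(3,5) attacks row 6 at column 5 and diagonals 2, 8.
(4,8) attacks row 6 at column 8 and diagonals 6.
(5,2) attacks row 6 at column 2 and diagonals 1, 3.
(7,6) attacks row 6 at column 6 and diagonals 5, 7.
(8,3) attacks row 6 at column 3 and diagonals 1, 5.
Attacked columns: {1, 2, 3, 5, 6, 7, 8}. Safe: {4}.

1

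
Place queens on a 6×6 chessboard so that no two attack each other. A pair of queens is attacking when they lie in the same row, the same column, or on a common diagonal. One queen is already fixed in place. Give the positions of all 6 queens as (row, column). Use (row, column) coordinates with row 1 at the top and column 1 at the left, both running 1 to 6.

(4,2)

Row 1: attacked by (4,2)→{2,5}. Safe: 1, 3, 4, 6. Place at column 4.
Row 2: attacked by (1,4)→{3,4,5}; (4,2)→{2,4}. Safe: 1, 6. Place at column 1.
Row 3: attacked by (1,4)→{2,4,6}; (2,1)→{1,2}; (4,2)→{1,2,3}. Safe: 5. Place at column 5.
Row 5: attacked by (1,4)→{4}; (2,1)→{1,4}; (3,5)→{3,5}; (4,2)→{1,2,3}. Safe: 6. Place at column 6.
Row 6: attacked by (1,4)→{4}; (2,1)→{1,5}; (3,5)→{2,5}; (4,2)→{2,4}; (5,6)→{5,6}. Safe: 3. Place at column 3.
Columns [4, 1, 5, 2, 6, 3], r−c [-3, 1, -2, 2, -1, 3], r+c [5, 3, 8, 6, 11, 9] are all distinct, so no two queens attack.

(1,4) (2,1) (3,5) (4,2) (5,6) (6,3)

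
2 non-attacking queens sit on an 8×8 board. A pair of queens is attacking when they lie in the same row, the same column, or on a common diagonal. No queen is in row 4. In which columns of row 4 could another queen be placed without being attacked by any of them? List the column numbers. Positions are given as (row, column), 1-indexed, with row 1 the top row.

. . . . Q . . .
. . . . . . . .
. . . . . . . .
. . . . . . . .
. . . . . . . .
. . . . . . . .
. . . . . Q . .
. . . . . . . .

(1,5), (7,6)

(1,5) attacks row 4 at column 5 and diagonals 2, 8.
(7,6) attacks row 4 at column 6 and diagonals 3.
Attacked columns: {2, 3, 5, 6, 8}. Safe: {1, 4, 7}.

columns 1, 4, 7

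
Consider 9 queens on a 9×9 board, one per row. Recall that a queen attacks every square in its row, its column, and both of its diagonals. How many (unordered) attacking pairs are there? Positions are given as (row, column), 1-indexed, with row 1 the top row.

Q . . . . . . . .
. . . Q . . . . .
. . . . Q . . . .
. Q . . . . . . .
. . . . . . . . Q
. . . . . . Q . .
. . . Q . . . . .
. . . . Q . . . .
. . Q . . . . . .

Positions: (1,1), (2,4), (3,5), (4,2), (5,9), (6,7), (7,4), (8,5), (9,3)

Same column: (2,4)–(7,4) (column 4); (3,5)–(8,5) (column 5).
Same diagonal: (2,4)–(3,5) (|2−3| = |4−5| = 1); (2,4)–(4,2) (|2−4| = |4−2| = 2); (6,7)–(8,5) (|6−8| = |7−5| = 2); (7,4)–(8,5) (|7−8| = |4−5| = 1).
Total attacking pairs: 6.

6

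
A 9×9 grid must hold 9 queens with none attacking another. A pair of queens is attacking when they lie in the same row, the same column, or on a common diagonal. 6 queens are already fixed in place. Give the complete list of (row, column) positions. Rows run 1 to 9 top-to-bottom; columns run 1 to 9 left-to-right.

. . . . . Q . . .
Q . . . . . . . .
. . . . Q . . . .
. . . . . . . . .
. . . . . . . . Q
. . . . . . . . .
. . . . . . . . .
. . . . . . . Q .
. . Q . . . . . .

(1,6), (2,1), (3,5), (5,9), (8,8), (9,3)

(1,6) (2,1) (3,5) (4,2) (5,9) (6,7) (7,4) (8,8) (9,3)

Row 4: attacked by (1,6)→{3,6,9}; (2,1)→{1,3}; (3,5)→{4,5,6}; (5,9)→{8,9}; (8,8)→{4,8}; (9,3)→{3,8}. Safe: 2, 7. Place at column 2.
Row 6: attacked by (1,6)→{1,6}; (2,1)→{1,5}; (3,5)→{2,5,8}; (4,2)→{2,4}; (5,9)→{8,9}; (8,8)→{6,8}; (9,3)→{3,6}. Safe: 7. Place at column 7.
Row 7: attacked by (1,6)→{6}; (2,1)→{1,6}; (3,5)→{1,5,9}; (4,2)→{2,5}; (5,9)→{7,9}; (6,7)→{6,7,8}; (8,8)→{7,8,9}; (9,3)→{1,3,5}. Safe: 4. Place at column 4.
Columns [6, 1, 5, 2, 9, 7, 4, 8, 3], r−c [-5, 1, -2, 2, -4, -1, 3, 0, 6], r+c [7, 3, 8, 6, 14, 13, 11, 16, 12] are all distinct, so no two queens attack.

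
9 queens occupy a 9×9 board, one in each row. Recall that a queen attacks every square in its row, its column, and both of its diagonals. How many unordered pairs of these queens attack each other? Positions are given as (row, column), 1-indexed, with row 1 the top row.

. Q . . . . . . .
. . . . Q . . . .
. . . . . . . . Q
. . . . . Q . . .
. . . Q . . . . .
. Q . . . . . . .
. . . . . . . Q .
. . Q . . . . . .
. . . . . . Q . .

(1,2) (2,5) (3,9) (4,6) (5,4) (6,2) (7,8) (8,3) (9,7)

2

Same column: (1,2)–(6,2) (column 2).
Same diagonal: (1,2)–(7,8) (|1−7| = |2−8| = 6).
Total attacking pairs: 2.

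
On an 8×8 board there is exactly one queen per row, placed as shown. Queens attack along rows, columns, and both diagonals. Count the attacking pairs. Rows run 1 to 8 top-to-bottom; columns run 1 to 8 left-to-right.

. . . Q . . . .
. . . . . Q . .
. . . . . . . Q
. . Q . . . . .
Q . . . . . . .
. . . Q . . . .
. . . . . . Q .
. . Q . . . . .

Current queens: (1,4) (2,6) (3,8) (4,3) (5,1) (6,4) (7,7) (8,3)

3

Same column: (1,4)–(6,4) (column 4); (4,3)–(8,3) (column 3).
Same diagonal: (3,8)–(8,3) (|3−8| = |8−3| = 5).
Total attacking pairs: 3.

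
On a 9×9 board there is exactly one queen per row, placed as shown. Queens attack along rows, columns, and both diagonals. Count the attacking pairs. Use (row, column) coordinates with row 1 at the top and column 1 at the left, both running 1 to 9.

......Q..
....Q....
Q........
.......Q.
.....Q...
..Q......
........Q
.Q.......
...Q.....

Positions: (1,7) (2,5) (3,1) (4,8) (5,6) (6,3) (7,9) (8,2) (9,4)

0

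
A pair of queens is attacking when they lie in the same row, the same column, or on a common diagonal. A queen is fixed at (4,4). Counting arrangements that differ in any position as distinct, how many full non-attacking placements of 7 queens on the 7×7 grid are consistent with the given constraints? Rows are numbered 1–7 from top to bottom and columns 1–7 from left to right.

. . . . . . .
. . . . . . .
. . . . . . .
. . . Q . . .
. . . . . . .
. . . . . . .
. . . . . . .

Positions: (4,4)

8

Branch on row 1: col 2 → 2; col 3 → 2; col 5 → 2; col 6 → 2.
Sum: 2 + 2 + 2 + 2 = 8.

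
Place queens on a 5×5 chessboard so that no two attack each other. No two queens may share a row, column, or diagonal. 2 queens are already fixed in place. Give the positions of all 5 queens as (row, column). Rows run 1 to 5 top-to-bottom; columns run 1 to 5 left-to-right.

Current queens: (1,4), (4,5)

Row 2: attacked by (1,4)→{3,4,5}; (4,5)→{3,5}. Safe: 1, 2. Place at column 1.
Row 3: attacked by (1,4)→{2,4}; (2,1)→{1,2}; (4,5)→{4,5}. Safe: 3. Place at column 3.
Row 5: attacked by (1,4)→{4}; (2,1)→{1,4}; (3,3)→{1,3,5}; (4,5)→{4,5}. Safe: 2. Place at column 2.
Columns [4, 1, 3, 5, 2], r−c [-3, 1, 0, -1, 3], r+c [5, 3, 6, 9, 7] are all distinct, so no two queens attack.

(1,4) (2,1) (3,3) (4,5) (5,2)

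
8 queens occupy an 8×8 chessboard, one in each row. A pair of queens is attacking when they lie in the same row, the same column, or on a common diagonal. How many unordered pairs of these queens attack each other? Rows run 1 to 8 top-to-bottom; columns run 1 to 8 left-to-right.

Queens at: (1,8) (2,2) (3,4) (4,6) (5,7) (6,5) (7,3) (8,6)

3

Same column: (4,6)–(8,6) (column 6).
Same diagonal: (4,6)–(5,7) (|4−5| = |6−7| = 1); (4,6)–(7,3) (|4−7| = |6−3| = 3).
Total attacking pairs: 3.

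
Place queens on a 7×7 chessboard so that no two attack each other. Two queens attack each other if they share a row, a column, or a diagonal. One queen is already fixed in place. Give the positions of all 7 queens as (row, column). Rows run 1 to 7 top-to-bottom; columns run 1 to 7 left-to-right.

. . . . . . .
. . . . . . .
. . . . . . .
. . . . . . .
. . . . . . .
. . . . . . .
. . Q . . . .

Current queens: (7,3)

(1,7) (2,4) (3,1) (4,5) (5,2) (6,6) (7,3)

Row 1: attacked by (7,3)→{3}. Safe: 1, 2, 4, 5, 6, 7. Place at column 7.
Row 2: attacked by (1,7)→{6,7}; (7,3)→{3}. Safe: 1, 2, 4, 5. Place at column 4.
Row 3: attacked by (1,7)→{5,7}; (2,4)→{3,4,5}; (7,3)→{3,7}. Safe: 1, 2, 6. Place at column 1.
Row 4: attacked by (1,7)→{4,7}; (2,4)→{2,4,6}; (3,1)→{1,2}; (7,3)→{3,6}. Safe: 5. Place at column 5.
Row 5: attacked by (1,7)→{3,7}; (2,4)→{1,4,7}; (3,1)→{1,3}; (4,5)→{4,5,6}; (7,3)→{1,3,5}. Safe: 2. Place at column 2.
Row 6: attacked by (1,7)→{2,7}; (2,4)→{4}; (3,1)→{1,4}; (4,5)→{3,5,7}; (5,2)→{1,2,3}; (7,3)→{2,3,4}. Safe: 6. Place at column 6.
Columns [7, 4, 1, 5, 2, 6, 3], r−c [-6, -2, 2, -1, 3, 0, 4], r+c [8, 6, 4, 9, 7, 12, 10] are all distinct, so no two queens attack.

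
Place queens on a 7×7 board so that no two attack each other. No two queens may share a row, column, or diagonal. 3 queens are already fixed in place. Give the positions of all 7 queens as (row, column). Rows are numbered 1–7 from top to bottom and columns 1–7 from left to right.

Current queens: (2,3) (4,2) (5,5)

(1,7) (2,3) (3,6) (4,2) (5,5) (6,1) (7,4)

Row 1: attacked by (2,3)→{2,3,4}; (4,2)→{2,5}; (5,5)→{1,5}. Safe: 6, 7. Place at column 7.
Row 3: attacked by (1,7)→{5,7}; (2,3)→{2,3,4}; (4,2)→{1,2,3}; (5,5)→{3,5,7}. Safe: 6. Place at column 6.
Row 6: attacked by (1,7)→{2,7}; (2,3)→{3,7}; (3,6)→{3,6}; (4,2)→{2,4}; (5,5)→{4,5,6}. Safe: 1. Place at column 1.
Row 7: attacked by (1,7)→{1,7}; (2,3)→{3}; (3,6)→{2,6}; (4,2)→{2,5}; (5,5)→{3,5,7}; (6,1)→{1,2}. Safe: 4. Place at column 4.
Columns [7, 3, 6, 2, 5, 1, 4], r−c [-6, -1, -3, 2, 0, 5, 3], r+c [8, 5, 9, 6, 10, 7, 11] are all distinct, so no two queens attack.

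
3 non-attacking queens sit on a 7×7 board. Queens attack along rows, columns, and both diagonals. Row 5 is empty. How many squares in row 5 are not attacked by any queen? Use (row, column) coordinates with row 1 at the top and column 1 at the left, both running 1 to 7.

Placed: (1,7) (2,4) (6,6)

(1,7) attacks row 5 at column 7 and diagonals 3.
(2,4) attacks row 5 at column 4 and diagonals 1, 7.
(6,6) attacks row 5 at column 6 and diagonals 5, 7.
Attacked columns: {1, 3, 4, 5, 6, 7}. Safe: {2}.

1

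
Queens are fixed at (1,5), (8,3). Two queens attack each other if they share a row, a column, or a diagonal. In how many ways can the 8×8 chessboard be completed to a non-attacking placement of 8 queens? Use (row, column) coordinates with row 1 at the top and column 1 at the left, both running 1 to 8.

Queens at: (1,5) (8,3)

Branch on row 2: col 1 → 1; col 2 → 1; col 7 → 1; col 8 → 1.
Sum: 1 + 1 + 1 + 1 = 4.

4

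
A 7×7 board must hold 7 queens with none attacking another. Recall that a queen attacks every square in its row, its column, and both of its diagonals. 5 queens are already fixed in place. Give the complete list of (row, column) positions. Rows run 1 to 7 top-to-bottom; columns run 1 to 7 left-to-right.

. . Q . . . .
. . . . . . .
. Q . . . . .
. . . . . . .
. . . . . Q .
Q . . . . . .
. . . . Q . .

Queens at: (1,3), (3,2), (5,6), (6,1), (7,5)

Row 2: attacked by (1,3)→{2,3,4}; (3,2)→{1,2,3}; (5,6)→{3,6}; (6,1)→{1,5}; (7,5)→{5}. Safe: 7. Place at column 7.
Row 4: attacked by (1,3)→{3,6}; (2,7)→{5,7}; (3,2)→{1,2,3}; (5,6)→{5,6,7}; (6,1)→{1,3}; (7,5)→{2,5}. Safe: 4. Place at column 4.
Columns [3, 7, 2, 4, 6, 1, 5], r−c [-2, -5, 1, 0, -1, 5, 2], r+c [4, 9, 5, 8, 11, 7, 12] are all distinct, so no two queens attack.

(1,3) (2,7) (3,2) (4,4) (5,6) (6,1) (7,5)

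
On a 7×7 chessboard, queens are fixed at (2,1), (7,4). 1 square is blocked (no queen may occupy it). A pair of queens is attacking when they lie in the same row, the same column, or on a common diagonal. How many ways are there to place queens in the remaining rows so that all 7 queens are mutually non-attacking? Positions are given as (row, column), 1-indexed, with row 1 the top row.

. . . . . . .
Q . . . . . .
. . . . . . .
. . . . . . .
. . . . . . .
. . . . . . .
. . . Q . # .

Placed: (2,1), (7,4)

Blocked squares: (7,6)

Branch on row 1: col 3 → 1; col 5 → 0; col 6 → 1; col 7 → 0.
Sum: 1 + 0 + 1 + 0 = 2.

2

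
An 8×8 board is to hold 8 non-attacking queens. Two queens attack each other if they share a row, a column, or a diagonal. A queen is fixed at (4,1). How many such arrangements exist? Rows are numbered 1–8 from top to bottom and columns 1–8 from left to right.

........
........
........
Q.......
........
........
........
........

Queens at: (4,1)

18

Branch on row 1: col 2 → 2; col 3 → 4; col 5 → 5; col 6 → 4; col 7 → 2; col 8 → 1.
Sum: 2 + 4 + 5 + 4 + 2 + 1 = 18.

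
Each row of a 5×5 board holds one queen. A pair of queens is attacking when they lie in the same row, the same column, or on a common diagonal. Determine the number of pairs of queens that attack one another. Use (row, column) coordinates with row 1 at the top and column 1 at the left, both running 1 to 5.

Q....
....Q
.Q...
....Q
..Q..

Same column: (2,5)–(4,5) (column 5).
Total attacking pairs: 1.

1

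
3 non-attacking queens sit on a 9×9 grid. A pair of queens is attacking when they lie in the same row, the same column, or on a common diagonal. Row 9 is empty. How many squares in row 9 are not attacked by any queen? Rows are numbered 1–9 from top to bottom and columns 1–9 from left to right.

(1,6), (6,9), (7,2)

5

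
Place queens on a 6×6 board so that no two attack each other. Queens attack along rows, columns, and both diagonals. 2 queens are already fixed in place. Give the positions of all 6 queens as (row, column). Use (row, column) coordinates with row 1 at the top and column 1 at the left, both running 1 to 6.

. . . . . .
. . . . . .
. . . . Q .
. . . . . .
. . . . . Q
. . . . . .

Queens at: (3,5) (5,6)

(1,4) (2,1) (3,5) (4,2) (5,6) (6,3)

Row 1: attacked by (3,5)→{3,5}; (5,6)→{2,6}. Safe: 1, 4. Place at column 4.
Row 2: attacked by (1,4)→{3,4,5}; (3,5)→{4,5,6}; (5,6)→{3,6}. Safe: 1, 2. Place at column 1.
Row 4: attacked by (1,4)→{1,4}; (2,1)→{1,3}; (3,5)→{4,5,6}; (5,6)→{5,6}. Safe: 2. Place at column 2.
Row 6: attacked by (1,4)→{4}; (2,1)→{1,5}; (3,5)→{2,5}; (4,2)→{2,4}; (5,6)→{5,6}. Safe: 3. Place at column 3.
Columns [4, 1, 5, 2, 6, 3], r−c [-3, 1, -2, 2, -1, 3], r+c [5, 3, 8, 6, 11, 9] are all distinct, so no two queens attack.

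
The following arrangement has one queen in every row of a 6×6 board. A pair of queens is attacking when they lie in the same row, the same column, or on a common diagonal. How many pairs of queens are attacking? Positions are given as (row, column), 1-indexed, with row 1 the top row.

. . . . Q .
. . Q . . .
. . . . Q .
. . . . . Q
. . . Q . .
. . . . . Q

Same column: (1,5)–(3,5) (column 5); (4,6)–(6,6) (column 6).
Same diagonal: (3,5)–(4,6) (|3−4| = |5−6| = 1).
Total attacking pairs: 3.

3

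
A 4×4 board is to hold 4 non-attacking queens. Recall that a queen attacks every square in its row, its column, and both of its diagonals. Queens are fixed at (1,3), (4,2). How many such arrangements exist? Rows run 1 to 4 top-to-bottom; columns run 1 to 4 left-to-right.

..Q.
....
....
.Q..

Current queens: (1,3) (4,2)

1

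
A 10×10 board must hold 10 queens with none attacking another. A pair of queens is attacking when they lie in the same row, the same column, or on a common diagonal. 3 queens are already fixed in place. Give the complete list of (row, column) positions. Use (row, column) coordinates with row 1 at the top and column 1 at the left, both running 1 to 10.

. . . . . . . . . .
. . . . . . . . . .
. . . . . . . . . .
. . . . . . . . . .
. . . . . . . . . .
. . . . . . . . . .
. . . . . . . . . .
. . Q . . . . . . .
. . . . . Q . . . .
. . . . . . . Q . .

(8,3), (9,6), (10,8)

Row 1: attacked by (8,3)→{3,10}; (9,6)→{6}; (10,8)→{8}. Safe: 1, 2, 4, 5, 7, 9. Place at column 1.
Row 2: attacked by (1,1)→{1,2}; (8,3)→{3,9}; (9,6)→{6}; (10,8)→{8}. Safe: 4, 5, 7, 10. Place at column 5.
Row 3: attacked by (1,1)→{1,3}; (2,5)→{4,5,6}; (8,3)→{3,8}; (9,6)→{6}; (10,8)→{1,8}. Safe: 2, 7, 9, 10. Place at column 7.
Row 4: attacked by (1,1)→{1,4}; (2,5)→{3,5,7}; (3,7)→{6,7,8}; (8,3)→{3,7}; (9,6)→{1,6}; (10,8)→{2,8}. Safe: 9, 10. Place at column 10.
Row 5: attacked by (1,1)→{1,5}; (2,5)→{2,5,8}; (3,7)→{5,7,9}; (4,10)→{9,10}; (8,3)→{3,6}; (9,6)→{2,6,10}; (10,8)→{3,8}. Safe: 4. Place at column 4.
Row 6: attacked by (1,1)→{1,6}; (2,5)→{1,5,9}; (3,7)→{4,7,10}; (4,10)→{8,10}; (5,4)→{3,4,5}; (8,3)→{1,3,5}; (9,6)→{3,6,9}; (10,8)→{4,8}. Safe: 2. Place at column 2.
Row 7: attacked by (1,1)→{1,7}; (2,5)→{5,10}; (3,7)→{3,7}; (4,10)→{7,10}; (5,4)→{2,4,6}; (6,2)→{1,2,3}; (8,3)→{2,3,4}; (9,6)→{4,6,8}; (10,8)→{5,8}. Safe: 9. Place at column 9.
Columns [1, 5, 7, 10, 4, 2, 9, 3, 6, 8], r−c [0, -3, -4, -6, 1, 4, -2, 5, 3, 2], r+c [2, 7, 10, 14, 9, 8, 16, 11, 15, 18] are all distinct, so no two queens attack.

(1,1) (2,5) (3,7) (4,10) (5,4) (6,2) (7,9) (8,3) (9,6) (10,8)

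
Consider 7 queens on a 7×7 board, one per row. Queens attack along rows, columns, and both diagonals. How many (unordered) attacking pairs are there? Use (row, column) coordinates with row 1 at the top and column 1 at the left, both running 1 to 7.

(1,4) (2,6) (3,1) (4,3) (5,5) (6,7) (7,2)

0

All columns are distinct and no two queens satisfy |Δrow| = |Δcol|, so no pair attacks.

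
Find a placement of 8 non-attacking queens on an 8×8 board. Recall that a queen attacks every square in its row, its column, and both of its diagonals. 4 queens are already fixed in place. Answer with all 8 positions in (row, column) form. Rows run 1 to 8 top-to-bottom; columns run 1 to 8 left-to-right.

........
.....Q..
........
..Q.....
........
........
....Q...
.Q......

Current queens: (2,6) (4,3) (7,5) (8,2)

Row 1: attacked by (2,6)→{5,6,7}; (4,3)→{3,6}; (7,5)→{5}; (8,2)→{2}. Safe: 1, 4, 8. Place at column 4.
Row 3: attacked by (1,4)→{2,4,6}; (2,6)→{5,6,7}; (4,3)→{2,3,4}; (7,5)→{1,5}; (8,2)→{2,7}. Safe: 8. Place at column 8.
Row 5: attacked by (1,4)→{4,8}; (2,6)→{3,6}; (3,8)→{6,8}; (4,3)→{2,3,4}; (7,5)→{3,5,7}; (8,2)→{2,5}. Safe: 1. Place at column 1.
Row 6: attacked by (1,4)→{4}; (2,6)→{2,6}; (3,8)→{5,8}; (4,3)→{1,3,5}; (5,1)→{1,2}; (7,5)→{4,5,6}; (8,2)→{2,4}. Safe: 7. Place at column 7.
Columns [4, 6, 8, 3, 1, 7, 5, 2], r−c [-3, -4, -5, 1, 4, -1, 2, 6], r+c [5, 8, 11, 7, 6, 13, 12, 10] are all distinct, so no two queens attack.

(1,4) (2,6) (3,8) (4,3) (5,1) (6,7) (7,5) (8,2)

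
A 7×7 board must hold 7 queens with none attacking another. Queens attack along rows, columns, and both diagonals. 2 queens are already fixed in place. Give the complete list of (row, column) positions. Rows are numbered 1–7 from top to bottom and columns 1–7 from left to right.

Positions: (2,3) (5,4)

(1,5) (2,3) (3,1) (4,6) (5,4) (6,2) (7,7)

Row 1: attacked by (2,3)→{2,3,4}; (5,4)→{4}. Safe: 1, 5, 6, 7. Place at column 5.
Row 3: attacked by (1,5)→{3,5,7}; (2,3)→{2,3,4}; (5,4)→{2,4,6}. Safe: 1. Place at column 1.
Row 4: attacked by (1,5)→{2,5}; (2,3)→{1,3,5}; (3,1)→{1,2}; (5,4)→{3,4,5}. Safe: 6, 7. Place at column 6.
Row 6: attacked by (1,5)→{5}; (2,3)→{3,7}; (3,1)→{1,4}; (4,6)→{4,6}; (5,4)→{3,4,5}. Safe: 2. Place at column 2.
Row 7: attacked by (1,5)→{5}; (2,3)→{3}; (3,1)→{1,5}; (4,6)→{3,6}; (5,4)→{2,4,6}; (6,2)→{1,2,3}. Safe: 7. Place at column 7.
Columns [5, 3, 1, 6, 4, 2, 7], r−c [-4, -1, 2, -2, 1, 4, 0], r+c [6, 5, 4, 10, 9, 8, 14] are all distinct, so no two queens attack.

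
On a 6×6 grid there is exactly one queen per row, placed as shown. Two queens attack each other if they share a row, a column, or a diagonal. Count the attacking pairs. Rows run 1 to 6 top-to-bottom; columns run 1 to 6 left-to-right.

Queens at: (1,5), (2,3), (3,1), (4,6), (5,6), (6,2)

2

Same column: (4,6)–(5,6) (column 6).
Same diagonal: (2,3)–(5,6) (|2−5| = |3−6| = 3).
Total attacking pairs: 2.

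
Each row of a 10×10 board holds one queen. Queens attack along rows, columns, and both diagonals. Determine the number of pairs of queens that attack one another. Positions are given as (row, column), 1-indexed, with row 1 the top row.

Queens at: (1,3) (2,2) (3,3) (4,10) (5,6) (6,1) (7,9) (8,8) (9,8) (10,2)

Same column: (1,3)–(3,3) (column 3); (2,2)–(10,2) (column 2); (8,8)–(9,8) (column 8).
Same diagonal: (1,3)–(2,2) (|1−2| = |3−2| = 1); (1,3)–(7,9) (|1−7| = |3−9| = 6); (2,2)–(3,3) (|2−3| = |2−3| = 1); (2,2)–(8,8) (|2−8| = |2−8| = 6); (3,3)–(8,8) (|3−8| = |3−8| = 5); (7,9)–(8,8) (|7−8| = |9−8| = 1).
Total attacking pairs: 9.

9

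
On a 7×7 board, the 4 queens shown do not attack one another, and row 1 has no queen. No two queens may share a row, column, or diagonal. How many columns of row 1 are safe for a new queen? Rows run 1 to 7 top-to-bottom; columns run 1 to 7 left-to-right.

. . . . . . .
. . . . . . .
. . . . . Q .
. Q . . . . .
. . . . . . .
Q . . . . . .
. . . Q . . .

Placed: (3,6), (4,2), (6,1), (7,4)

2

(3,6) attacks row 1 at column 6 and diagonals 4.
(4,2) attacks row 1 at column 2 and diagonals 5.
(6,1) attacks row 1 at column 1 and diagonals 6.
(7,4) attacks row 1 at column 4.
Attacked columns: {1, 2, 4, 5, 6}. Safe: {3, 7}.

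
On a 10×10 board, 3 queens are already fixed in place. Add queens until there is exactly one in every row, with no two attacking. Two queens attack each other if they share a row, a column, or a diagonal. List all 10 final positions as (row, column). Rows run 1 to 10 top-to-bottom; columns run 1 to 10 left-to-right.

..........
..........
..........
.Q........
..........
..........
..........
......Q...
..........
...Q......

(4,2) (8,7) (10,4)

Row 1: attacked by (4,2)→{2,5}; (8,7)→{7}; (10,4)→{4}. Safe: 1, 3, 6, 8, 9, 10. Place at column 8.
Row 2: attacked by (1,8)→{7,8,9}; (4,2)→{2,4}; (8,7)→{1,7}; (10,4)→{4}. Safe: 3, 5, 6, 10. Place at column 10.
Row 3: attacked by (1,8)→{6,8,10}; (2,10)→{9,10}; (4,2)→{1,2,3}; (8,7)→{2,7}; (10,4)→{4}. Safe: 5. Place at column 5.
Row 5: attacked by (1,8)→{4,8}; (2,10)→{7,10}; (3,5)→{3,5,7}; (4,2)→{1,2,3}; (8,7)→{4,7,10}; (10,4)→{4,9}. Safe: 6. Place at column 6.
Row 6: attacked by (1,8)→{3,8}; (2,10)→{6,10}; (3,5)→{2,5,8}; (4,2)→{2,4}; (5,6)→{5,6,7}; (8,7)→{5,7,9}; (10,4)→{4,8}. Safe: 1. Place at column 1.
Row 7: attacked by (1,8)→{2,8}; (2,10)→{5,10}; (3,5)→{1,5,9}; (4,2)→{2,5}; (5,6)→{4,6,8}; (6,1)→{1,2}; (8,7)→{6,7,8}; (10,4)→{1,4,7}. Safe: 3. Place at column 3.
Row 9: attacked by (1,8)→{8}; (2,10)→{3,10}; (3,5)→{5}; (4,2)→{2,7}; (5,6)→{2,6,10}; (6,1)→{1,4}; (7,3)→{1,3,5}; (8,7)→{6,7,8}; (10,4)→{3,4,5}. Safe: 9. Place at column 9.
Columns [8, 10, 5, 2, 6, 1, 3, 7, 9, 4], r−c [-7, -8, -2, 2, -1, 5, 4, 1, 0, 6], r+c [9, 12, 8, 6, 11, 7, 10, 15, 18, 14] are all distinct, so no two queens attack.

(1,8) (2,10) (3,5) (4,2) (5,6) (6,1) (7,3) (8,7) (9,9) (10,4)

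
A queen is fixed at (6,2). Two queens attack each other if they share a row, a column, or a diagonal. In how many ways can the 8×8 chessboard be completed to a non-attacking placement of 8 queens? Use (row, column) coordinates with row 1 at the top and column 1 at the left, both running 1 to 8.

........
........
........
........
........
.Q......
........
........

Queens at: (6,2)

14

Branch on row 1: col 1 → 1; col 3 → 2; col 4 → 3; col 5 → 3; col 6 → 4; col 8 → 1.
Sum: 1 + 2 + 3 + 3 + 4 + 1 = 14.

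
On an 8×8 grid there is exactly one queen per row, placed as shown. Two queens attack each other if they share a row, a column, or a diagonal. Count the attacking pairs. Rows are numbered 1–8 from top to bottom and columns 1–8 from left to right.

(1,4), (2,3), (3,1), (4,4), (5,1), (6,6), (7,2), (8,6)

6

Same column: (1,4)–(4,4) (column 4); (3,1)–(5,1) (column 1); (6,6)–(8,6) (column 6).
Same diagonal: (1,4)–(2,3) (|1−2| = |4−3| = 1); (3,1)–(8,6) (|3−8| = |1−6| = 5); (4,4)–(6,6) (|4−6| = |4−6| = 2).
Total attacking pairs: 6.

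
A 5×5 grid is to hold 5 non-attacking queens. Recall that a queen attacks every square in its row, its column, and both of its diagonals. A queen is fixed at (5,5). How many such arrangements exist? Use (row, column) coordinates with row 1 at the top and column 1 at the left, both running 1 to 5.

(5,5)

2

Branch on row 1: col 2 → 1; col 3 → 1; col 4 → 0.
Sum: 1 + 1 + 0 = 2.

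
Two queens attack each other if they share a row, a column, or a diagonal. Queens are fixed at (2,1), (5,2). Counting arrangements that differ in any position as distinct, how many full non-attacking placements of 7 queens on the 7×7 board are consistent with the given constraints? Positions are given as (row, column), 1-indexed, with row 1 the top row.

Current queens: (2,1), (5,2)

Branch on row 1: col 3 → 1; col 4 → 1; col 5 → 1; col 7 → 0.
Sum: 1 + 1 + 1 + 0 = 3.

3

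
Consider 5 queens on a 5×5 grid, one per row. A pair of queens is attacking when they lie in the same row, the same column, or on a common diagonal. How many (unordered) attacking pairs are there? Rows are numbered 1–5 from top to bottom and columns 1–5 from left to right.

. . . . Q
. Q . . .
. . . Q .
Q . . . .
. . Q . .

0

All columns are distinct and no two queens satisfy |Δrow| = |Δcol|, so no pair attacks.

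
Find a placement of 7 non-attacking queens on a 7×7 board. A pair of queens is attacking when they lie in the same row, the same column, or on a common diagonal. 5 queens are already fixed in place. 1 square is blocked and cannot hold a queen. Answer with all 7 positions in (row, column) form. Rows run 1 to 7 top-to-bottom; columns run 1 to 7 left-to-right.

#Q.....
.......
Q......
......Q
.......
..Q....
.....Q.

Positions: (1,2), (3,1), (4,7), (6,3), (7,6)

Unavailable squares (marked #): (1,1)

(1,2) (2,4) (3,1) (4,7) (5,5) (6,3) (7,6)

Row 2: attacked by (1,2)→{1,2,3}; (3,1)→{1,2}; (4,7)→{5,7}; (6,3)→{3,7}; (7,6)→{1,6}. Safe: 4. Place at column 4.
Row 5: attacked by (1,2)→{2,6}; (2,4)→{1,4,7}; (3,1)→{1,3}; (4,7)→{6,7}; (6,3)→{2,3,4}; (7,6)→{4,6}. Safe: 5. Place at column 5.
Columns [2, 4, 1, 7, 5, 3, 6], r−c [-1, -2, 2, -3, 0, 3, 1], r+c [3, 6, 4, 11, 10, 9, 13] are all distinct, so no two queens attack.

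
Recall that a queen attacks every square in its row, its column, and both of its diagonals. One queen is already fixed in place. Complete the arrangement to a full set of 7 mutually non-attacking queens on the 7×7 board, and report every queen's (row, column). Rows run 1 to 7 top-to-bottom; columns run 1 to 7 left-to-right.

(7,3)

(1,1) (2,6) (3,4) (4,2) (5,7) (6,5) (7,3)

Row 1: attacked by (7,3)→{3}. Safe: 1, 2, 4, 5, 6, 7. Place at column 1.
Row 2: attacked by (1,1)→{1,2}; (7,3)→{3}. Safe: 4, 5, 6, 7. Place at column 6.
Row 3: attacked by (1,1)→{1,3}; (2,6)→{5,6,7}; (7,3)→{3,7}. Safe: 2, 4. Place at column 4.
Row 4: attacked by (1,1)→{1,4}; (2,6)→{4,6}; (3,4)→{3,4,5}; (7,3)→{3,6}. Safe: 2, 7. Place at column 2.
Row 5: attacked by (1,1)→{1,5}; (2,6)→{3,6}; (3,4)→{2,4,6}; (4,2)→{1,2,3}; (7,3)→{1,3,5}. Safe: 7. Place at column 7.
Row 6: attacked by (1,1)→{1,6}; (2,6)→{2,6}; (3,4)→{1,4,7}; (4,2)→{2,4}; (5,7)→{6,7}; (7,3)→{2,3,4}. Safe: 5. Place at column 5.
Columns [1, 6, 4, 2, 7, 5, 3], r−c [0, -4, -1, 2, -2, 1, 4], r+c [2, 8, 7, 6, 12, 11, 10] are all distinct, so no two queens attack.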